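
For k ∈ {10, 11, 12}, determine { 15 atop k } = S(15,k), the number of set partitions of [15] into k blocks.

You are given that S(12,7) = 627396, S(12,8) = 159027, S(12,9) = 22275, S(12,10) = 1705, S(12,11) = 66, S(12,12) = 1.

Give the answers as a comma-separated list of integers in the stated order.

[13] T[13,8]:8*159027+627396=1899612 · T[13,9]:9*22275+159027=359502 · T[13,10]:10*1705+22275=39325 · T[13,11]:11*66+1705=2431 · T[13,12]:12*1+66=78
[14] T[14,9]:9*359502+1899612=5135130 · T[14,10]:10*39325+359502=752752 · T[14,11]:11*2431+39325=66066 · T[14,12]:12*78+2431=3367
[15] T[15,10]:10*752752+5135130=12662650 · T[15,11]:11*66066+752752=1479478 · T[15,12]:12*3367+66066=106470
Read S(15,10) = 12662650, S(15,11) = 1479478, S(15,12) = 106470.

12662650, 1479478, 106470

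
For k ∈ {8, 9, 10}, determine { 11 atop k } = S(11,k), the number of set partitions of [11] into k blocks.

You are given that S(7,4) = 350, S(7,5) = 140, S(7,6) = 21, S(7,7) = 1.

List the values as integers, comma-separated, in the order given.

i=8: T(8,5)=350+5·140=1050 | T(8,6)=140+6·21=266 | T(8,7)=21+7·1=28 | T(8,8)=1+8·0=1
i=9: T(9,6)=1050+6·266=2646 | T(9,7)=266+7·28=462 | T(9,8)=28+8·1=36 | T(9,9)=1+9·0=1
i=10: T(10,7)=2646+7·462=5880 | T(10,8)=462+8·36=750 | T(10,9)=36+9·1=45 | T(10,10)=1+10·0=1
i=11: T(11,8)=5880+8·750=11880 | T(11,9)=750+9·45=1155 | T(11,10)=45+10·1=55
Read S(11,8) = 11880, S(11,9) = 1155, S(11,10) = 55.

11880, 1155, 55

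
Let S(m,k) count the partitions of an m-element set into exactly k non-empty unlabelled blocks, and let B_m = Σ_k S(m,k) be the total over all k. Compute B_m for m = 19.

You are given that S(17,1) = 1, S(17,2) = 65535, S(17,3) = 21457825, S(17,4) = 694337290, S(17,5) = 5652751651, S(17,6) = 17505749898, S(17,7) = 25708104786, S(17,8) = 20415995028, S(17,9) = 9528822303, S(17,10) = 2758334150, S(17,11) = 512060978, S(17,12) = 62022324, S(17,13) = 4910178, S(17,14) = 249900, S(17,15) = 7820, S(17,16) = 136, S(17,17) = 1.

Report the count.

5832742205057

i=18: T(18,1)=0+1·1=1 | T(18,2)=1+2·65535=131071 | T(18,3)=65535+3·21457825=64439010 | T(18,4)=21457825+4·694337290=2798806985 | T(18,5)=694337290+5·5652751651=28958095545 | T(18,6)=5652751651+6·17505749898=110687251039 | T(18,7)=17505749898+7·25708104786=197462483400 | T(18,8)=25708104786+8·20415995028=189036065010 | T(18,9)=20415995028+9·9528822303=106175395755 | T(18,10)=9528822303+10·2758334150=37112163803 | T(18,11)=2758334150+11·512060978=8391004908 | T(18,12)=512060978+12·62022324=1256328866 | T(18,13)=62022324+13·4910178=125854638 | T(18,14)=4910178+14·249900=8408778 | T(18,15)=249900+15·7820=367200 | T(18,16)=7820+16·136=9996 | T(18,17)=136+17·1=153 | T(18,18)=1+18·0=1
i=19: T(19,1)=0+1·1=1 | T(19,2)=1+2·131071=262143 | T(19,3)=131071+3·64439010=193448101 | T(19,4)=64439010+4·2798806985=11259666950 | T(19,5)=2798806985+5·28958095545=147589284710 | T(19,6)=28958095545+6·110687251039=693081601779 | T(19,7)=110687251039+7·197462483400=1492924634839 | T(19,8)=197462483400+8·189036065010=1709751003480 | T(19,9)=189036065010+9·106175395755=1144614626805 | T(19,10)=106175395755+10·37112163803=477297033785 | T(19,11)=37112163803+11·8391004908=129413217791 | T(19,12)=8391004908+12·1256328866=23466951300 | T(19,13)=1256328866+13·125854638=2892439160 | T(19,14)=125854638+14·8408778=243577530 | T(19,15)=8408778+15·367200=13916778 | T(19,16)=367200+16·9996=527136 | T(19,17)=9996+17·153=12597 | T(19,18)=153+18·1=171 | T(19,19)=1+19·0=1
B_19 = ΣS(19,k) = 1+262143+193448101+11259666950+147589284710+693081601779+1492924634839+1709751003480+1144614626805+477297033785+129413217791+23466951300+2892439160+243577530+13916778+527136+12597+171+1 = 5832742205057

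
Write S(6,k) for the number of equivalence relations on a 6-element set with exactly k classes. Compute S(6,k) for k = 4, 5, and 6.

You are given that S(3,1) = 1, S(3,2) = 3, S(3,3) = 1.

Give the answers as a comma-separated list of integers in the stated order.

65, 15, 1

r4: T_4,2=2×3+1=7; T_4,3=3×1+3=6; T_4,4=4×0+1=1
r5: T_5,3=3×6+7=25; T_5,4=4×1+6=10; T_5,5=5×0+1=1
r6: T_6,4=4×10+25=65; T_6,5=5×1+10=15; T_6,6=6×0+1=1
Read S(6,4) = 65, S(6,5) = 15, S(6,6) = 1.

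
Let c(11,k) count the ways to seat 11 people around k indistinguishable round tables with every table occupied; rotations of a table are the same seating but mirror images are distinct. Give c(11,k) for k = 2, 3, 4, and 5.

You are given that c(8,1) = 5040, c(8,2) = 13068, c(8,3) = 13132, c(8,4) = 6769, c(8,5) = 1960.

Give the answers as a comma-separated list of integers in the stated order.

[9] T[9,1]:8*5040+0=40320 · T[9,2]:8*13068+5040=109584 · T[9,3]:8*13132+13068=118124 · T[9,4]:8*6769+13132=67284 · T[9,5]:8*1960+6769=22449
[10] T[10,1]:9*40320+0=362880 · T[10,2]:9*109584+40320=1026576 · T[10,3]:9*118124+109584=1172700 · T[10,4]:9*67284+118124=723680 · T[10,5]:9*22449+67284=269325
[11] T[11,2]:10*1026576+362880=10628640 · T[11,3]:10*1172700+1026576=12753576 · T[11,4]:10*723680+1172700=8409500 · T[11,5]:10*269325+723680=3416930
Read c(11,2) = 10628640, c(11,3) = 12753576, c(11,4) = 8409500, c(11,5) = 3416930.

10628640, 12753576, 8409500, 3416930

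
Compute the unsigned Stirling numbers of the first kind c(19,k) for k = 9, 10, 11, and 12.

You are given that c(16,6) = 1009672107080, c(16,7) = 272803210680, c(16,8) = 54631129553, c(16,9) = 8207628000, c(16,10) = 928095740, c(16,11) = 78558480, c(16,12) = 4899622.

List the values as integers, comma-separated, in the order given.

@17  (17,7):272803210680·16+1009672107080→5374523477960, (17,8):54631129553·16+272803210680→1146901283528, (17,9):8207628000·16+54631129553→185953177553, (17,10):928095740·16+8207628000→23057159840, (17,11):78558480·16+928095740→2185031420, (17,12):4899622·16+78558480→156952432
@18  (18,8):1146901283528·17+5374523477960→24871845297936, (18,9):185953177553·17+1146901283528→4308105301929, (18,10):23057159840·17+185953177553→577924894833, (18,11):2185031420·17+23057159840→60202693980, (18,12):156952432·17+2185031420→4853222764
@19  (19,9):4308105301929·18+24871845297936→102417740732658, (19,10):577924894833·18+4308105301929→14710753408923, (19,11):60202693980·18+577924894833→1661573386473, (19,12):4853222764·18+60202693980→147560703732
Read c(19,9) = 102417740732658, c(19,10) = 14710753408923, c(19,11) = 1661573386473, c(19,12) = 147560703732.

102417740732658, 14710753408923, 1661573386473, 147560703732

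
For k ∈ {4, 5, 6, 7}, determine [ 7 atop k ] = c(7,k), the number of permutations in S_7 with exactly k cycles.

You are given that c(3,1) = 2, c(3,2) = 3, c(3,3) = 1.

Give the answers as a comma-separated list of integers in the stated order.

r4: T_4,1=3×2+0=6; T_4,2=3×3+2=11; T_4,3=3×1+3=6; T_4,4=3×0+1=1
r5: T_5,2=4×11+6=50; T_5,3=4×6+11=35; T_5,4=4×1+6=10; T_5,5=4×0+1=1
r6: T_6,3=5×35+50=225; T_6,4=5×10+35=85; T_6,5=5×1+10=15; T_6,6=5×0+1=1
r7: T_7,4=6×85+225=735; T_7,5=6×15+85=175; T_7,6=6×1+15=21; T_7,7=6×0+1=1
Read c(7,4) = 735, c(7,5) = 175, c(7,6) = 21, c(7,7) = 1.

735, 175, 21, 1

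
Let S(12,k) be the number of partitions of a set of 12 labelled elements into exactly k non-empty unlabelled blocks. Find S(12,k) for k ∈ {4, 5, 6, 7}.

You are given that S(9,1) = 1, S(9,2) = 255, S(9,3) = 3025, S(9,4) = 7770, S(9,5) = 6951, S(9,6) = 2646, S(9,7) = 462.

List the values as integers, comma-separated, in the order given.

row 10: T[10][2]=2·255+1=511  T[10][3]=3·3025+255=9330  T[10][4]=4·7770+3025=34105  T[10][5]=5·6951+7770=42525  T[10][6]=6·2646+6951=22827  T[10][7]=7·462+2646=5880
row 11: T[11][3]=3·9330+511=28501  T[11][4]=4·34105+9330=145750  T[11][5]=5·42525+34105=246730  T[11][6]=6·22827+42525=179487  T[11][7]=7·5880+22827=63987
row 12: T[12][4]=4·145750+28501=611501  T[12][5]=5·246730+145750=1379400  T[12][6]=6·179487+246730=1323652  T[12][7]=7·63987+179487=627396
Read S(12,4) = 611501, S(12,5) = 1379400, S(12,6) = 1323652, S(12,7) = 627396.

611501, 1379400, 1323652, 627396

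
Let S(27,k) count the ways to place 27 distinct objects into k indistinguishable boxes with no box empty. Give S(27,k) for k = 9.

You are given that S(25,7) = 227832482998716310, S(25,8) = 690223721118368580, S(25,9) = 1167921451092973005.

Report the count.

106563273280541795575

r26: T_26,8=8×690223721118368580+227832482998716310=5749622251945664950; T_26,9=9×1167921451092973005+690223721118368580=11201516780955125625
r27: T_27,9=9×11201516780955125625+5749622251945664950=106563273280541795575
Read S(27,9) = 106563273280541795575.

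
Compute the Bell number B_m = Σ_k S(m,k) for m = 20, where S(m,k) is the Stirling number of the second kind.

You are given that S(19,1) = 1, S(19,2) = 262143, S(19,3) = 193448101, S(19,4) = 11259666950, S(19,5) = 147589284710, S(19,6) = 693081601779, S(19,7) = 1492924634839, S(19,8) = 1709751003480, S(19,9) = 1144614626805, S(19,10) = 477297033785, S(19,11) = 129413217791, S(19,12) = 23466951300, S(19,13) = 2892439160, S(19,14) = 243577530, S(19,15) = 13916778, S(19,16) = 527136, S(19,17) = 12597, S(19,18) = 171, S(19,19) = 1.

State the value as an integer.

i=20: T(20,1)=0+1·1=1 | T(20,2)=1+2·262143=524287 | T(20,3)=262143+3·193448101=580606446 | T(20,4)=193448101+4·11259666950=45232115901 | T(20,5)=11259666950+5·147589284710=749206090500 | T(20,6)=147589284710+6·693081601779=4306078895384 | T(20,7)=693081601779+7·1492924634839=11143554045652 | T(20,8)=1492924634839+8·1709751003480=15170932662679 | T(20,9)=1709751003480+9·1144614626805=12011282644725 | T(20,10)=1144614626805+10·477297033785=5917584964655 | T(20,11)=477297033785+11·129413217791=1900842429486 | T(20,12)=129413217791+12·23466951300=411016633391 | T(20,13)=23466951300+13·2892439160=61068660380 | T(20,14)=2892439160+14·243577530=6302524580 | T(20,15)=243577530+15·13916778=452329200 | T(20,16)=13916778+16·527136=22350954 | T(20,17)=527136+17·12597=741285 | T(20,18)=12597+18·171=15675 | T(20,19)=171+19·1=190 | T(20,20)=1+20·0=1
B_20 = ΣS(20,k) = 1+524287+580606446+45232115901+749206090500+4306078895384+11143554045652+15170932662679+12011282644725+5917584964655+1900842429486+411016633391+61068660380+6302524580+452329200+22350954+741285+15675+190+1 = 51724158235372

51724158235372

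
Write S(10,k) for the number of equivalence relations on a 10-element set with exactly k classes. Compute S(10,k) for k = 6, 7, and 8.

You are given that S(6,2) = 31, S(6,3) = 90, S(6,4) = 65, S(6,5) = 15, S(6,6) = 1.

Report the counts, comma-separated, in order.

row 7: T[7][3]=3·90+31=301  T[7][4]=4·65+90=350  T[7][5]=5·15+65=140  T[7][6]=6·1+15=21  T[7][7]=7·0+1=1
row 8: T[8][4]=4·350+301=1701  T[8][5]=5·140+350=1050  T[8][6]=6·21+140=266  T[8][7]=7·1+21=28  T[8][8]=8·0+1=1
row 9: T[9][5]=5·1050+1701=6951  T[9][6]=6·266+1050=2646  T[9][7]=7·28+266=462  T[9][8]=8·1+28=36
row 10: T[10][6]=6·2646+6951=22827  T[10][7]=7·462+2646=5880  T[10][8]=8·36+462=750
Read S(10,6) = 22827, S(10,7) = 5880, S(10,8) = 750.

22827, 5880, 750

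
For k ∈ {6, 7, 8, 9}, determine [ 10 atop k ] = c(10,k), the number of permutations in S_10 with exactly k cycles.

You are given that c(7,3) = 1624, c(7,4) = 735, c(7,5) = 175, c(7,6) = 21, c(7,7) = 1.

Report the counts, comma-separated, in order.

63273, 9450, 870, 45

[8] T[8,4]:7*735+1624=6769 · T[8,5]:7*175+735=1960 · T[8,6]:7*21+175=322 · T[8,7]:7*1+21=28 · T[8,8]:7*0+1=1
[9] T[9,5]:8*1960+6769=22449 · T[9,6]:8*322+1960=4536 · T[9,7]:8*28+322=546 · T[9,8]:8*1+28=36 · T[9,9]:8*0+1=1
[10] T[10,6]:9*4536+22449=63273 · T[10,7]:9*546+4536=9450 · T[10,8]:9*36+546=870 · T[10,9]:9*1+36=45
Read c(10,6) = 63273, c(10,7) = 9450, c(10,8) = 870, c(10,9) = 45.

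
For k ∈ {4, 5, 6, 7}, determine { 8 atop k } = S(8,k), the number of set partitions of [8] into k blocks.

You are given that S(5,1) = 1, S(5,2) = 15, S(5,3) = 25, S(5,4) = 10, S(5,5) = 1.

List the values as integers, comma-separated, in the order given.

[6] T[6,2]:2*15+1=31 · T[6,3]:3*25+15=90 · T[6,4]:4*10+25=65 · T[6,5]:5*1+10=15 · T[6,6]:6*0+1=1
[7] T[7,3]:3*90+31=301 · T[7,4]:4*65+90=350 · T[7,5]:5*15+65=140 · T[7,6]:6*1+15=21 · T[7,7]:7*0+1=1
[8] T[8,4]:4*350+301=1701 · T[8,5]:5*140+350=1050 · T[8,6]:6*21+140=266 · T[8,7]:7*1+21=28
Read S(8,4) = 1701, S(8,5) = 1050, S(8,6) = 266, S(8,7) = 28.

1701, 1050, 266, 28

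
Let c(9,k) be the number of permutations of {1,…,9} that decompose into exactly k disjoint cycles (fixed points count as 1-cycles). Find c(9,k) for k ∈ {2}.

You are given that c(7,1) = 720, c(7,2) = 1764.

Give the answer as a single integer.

109584

i=8: T(8,1)=0+7·720=5040 | T(8,2)=720+7·1764=13068
i=9: T(9,2)=5040+8·13068=109584
Read c(9,2) = 109584.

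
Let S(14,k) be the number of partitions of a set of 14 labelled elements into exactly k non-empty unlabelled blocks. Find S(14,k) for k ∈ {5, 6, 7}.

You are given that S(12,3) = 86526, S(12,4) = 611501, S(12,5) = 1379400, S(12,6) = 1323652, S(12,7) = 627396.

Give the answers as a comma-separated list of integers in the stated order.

[13] T[13,4]:4*611501+86526=2532530 · T[13,5]:5*1379400+611501=7508501 · T[13,6]:6*1323652+1379400=9321312 · T[13,7]:7*627396+1323652=5715424
[14] T[14,5]:5*7508501+2532530=40075035 · T[14,6]:6*9321312+7508501=63436373 · T[14,7]:7*5715424+9321312=49329280
Read S(14,5) = 40075035, S(14,6) = 63436373, S(14,7) = 49329280.

40075035, 63436373, 49329280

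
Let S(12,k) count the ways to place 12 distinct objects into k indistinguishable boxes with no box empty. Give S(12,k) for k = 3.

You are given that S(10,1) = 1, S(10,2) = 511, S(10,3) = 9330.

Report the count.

86526

row 11: T[11][2]=2·511+1=1023  T[11][3]=3·9330+511=28501
row 12: T[12][3]=3·28501+1023=86526
Read S(12,3) = 86526.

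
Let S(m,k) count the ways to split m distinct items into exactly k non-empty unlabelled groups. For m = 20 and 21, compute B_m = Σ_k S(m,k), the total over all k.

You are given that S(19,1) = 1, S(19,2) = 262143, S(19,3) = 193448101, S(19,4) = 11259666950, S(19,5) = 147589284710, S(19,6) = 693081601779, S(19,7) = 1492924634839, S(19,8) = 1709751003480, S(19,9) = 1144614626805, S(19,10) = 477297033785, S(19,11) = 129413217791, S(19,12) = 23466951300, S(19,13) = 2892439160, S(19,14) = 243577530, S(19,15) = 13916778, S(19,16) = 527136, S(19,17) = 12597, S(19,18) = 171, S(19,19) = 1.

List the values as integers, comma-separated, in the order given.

i=20: T(20,1)=0+1·1=1 | T(20,2)=1+2·262143=524287 | T(20,3)=262143+3·193448101=580606446 | T(20,4)=193448101+4·11259666950=45232115901 | T(20,5)=11259666950+5·147589284710=749206090500 | T(20,6)=147589284710+6·693081601779=4306078895384 | T(20,7)=693081601779+7·1492924634839=11143554045652 | T(20,8)=1492924634839+8·1709751003480=15170932662679 | T(20,9)=1709751003480+9·1144614626805=12011282644725 | T(20,10)=1144614626805+10·477297033785=5917584964655 | T(20,11)=477297033785+11·129413217791=1900842429486 | T(20,12)=129413217791+12·23466951300=411016633391 | T(20,13)=23466951300+13·2892439160=61068660380 | T(20,14)=2892439160+14·243577530=6302524580 | T(20,15)=243577530+15·13916778=452329200 | T(20,16)=13916778+16·527136=22350954 | T(20,17)=527136+17·12597=741285 | T(20,18)=12597+18·171=15675 | T(20,19)=171+19·1=190 | T(20,20)=1+20·0=1
i=21: T(21,1)=0+1·1=1 | T(21,2)=1+2·524287=1048575 | T(21,3)=524287+3·580606446=1742343625 | T(21,4)=580606446+4·45232115901=181509070050 | T(21,5)=45232115901+5·749206090500=3791262568401 | T(21,6)=749206090500+6·4306078895384=26585679462804 | T(21,7)=4306078895384+7·11143554045652=82310957214948 | T(21,8)=11143554045652+8·15170932662679=132511015347084 | T(21,9)=15170932662679+9·12011282644725=123272476465204 | T(21,10)=12011282644725+10·5917584964655=71187132291275 | T(21,11)=5917584964655+11·1900842429486=26826851689001 | T(21,12)=1900842429486+12·411016633391=6833042030178 | T(21,13)=411016633391+13·61068660380=1204909218331 | T(21,14)=61068660380+14·6302524580=149304004500 | T(21,15)=6302524580+15·452329200=13087462580 | T(21,16)=452329200+16·22350954=809944464 | T(21,17)=22350954+17·741285=34952799 | T(21,18)=741285+18·15675=1023435 | T(21,19)=15675+19·190=19285 | T(21,20)=190+20·1=210 | T(21,21)=1+21·0=1
B_20 = ΣS(20,k) = 1+524287+580606446+45232115901+749206090500+4306078895384+11143554045652+15170932662679+12011282644725+5917584964655+1900842429486+411016633391+61068660380+6302524580+452329200+22350954+741285+15675+190+1 = 51724158235372
B_21 = ΣS(21,k) = 1+1048575+1742343625+181509070050+3791262568401+26585679462804+82310957214948+132511015347084+123272476465204+71187132291275+26826851689001+6833042030178+1204909218331+149304004500+13087462580+809944464+34952799+1023435+19285+210+1 = 474869816156751

51724158235372, 474869816156751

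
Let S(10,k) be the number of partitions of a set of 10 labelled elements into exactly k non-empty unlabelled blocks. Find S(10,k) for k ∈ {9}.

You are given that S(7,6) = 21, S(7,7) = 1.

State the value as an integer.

r8: T_8,7=7×1+21=28; T_8,8=8×0+1=1
r9: T_9,8=8×1+28=36; T_9,9=9×0+1=1
r10: T_10,9=9×1+36=45
Read S(10,9) = 45.

45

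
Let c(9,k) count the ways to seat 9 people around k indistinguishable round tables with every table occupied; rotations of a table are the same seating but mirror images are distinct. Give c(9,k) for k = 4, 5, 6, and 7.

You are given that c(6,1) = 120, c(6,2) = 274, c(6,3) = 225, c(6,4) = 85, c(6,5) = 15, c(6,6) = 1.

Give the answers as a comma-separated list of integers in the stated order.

67284, 22449, 4536, 546

r7: T_7,2=6×274+120=1764; T_7,3=6×225+274=1624; T_7,4=6×85+225=735; T_7,5=6×15+85=175; T_7,6=6×1+15=21; T_7,7=6×0+1=1
r8: T_8,3=7×1624+1764=13132; T_8,4=7×735+1624=6769; T_8,5=7×175+735=1960; T_8,6=7×21+175=322; T_8,7=7×1+21=28
r9: T_9,4=8×6769+13132=67284; T_9,5=8×1960+6769=22449; T_9,6=8×322+1960=4536; T_9,7=8×28+322=546
Read c(9,4) = 67284, c(9,5) = 22449, c(9,6) = 4536, c(9,7) = 546.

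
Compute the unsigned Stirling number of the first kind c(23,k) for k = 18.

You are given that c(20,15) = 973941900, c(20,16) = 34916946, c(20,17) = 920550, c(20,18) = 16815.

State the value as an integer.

4546047198

r21: T_21,16=20×34916946+973941900=1672280820; T_21,17=20×920550+34916946=53327946; T_21,18=20×16815+920550=1256850
r22: T_22,17=21×53327946+1672280820=2792167686; T_22,18=21×1256850+53327946=79721796
r23: T_23,18=22×79721796+2792167686=4546047198
Read c(23,18) = 4546047198.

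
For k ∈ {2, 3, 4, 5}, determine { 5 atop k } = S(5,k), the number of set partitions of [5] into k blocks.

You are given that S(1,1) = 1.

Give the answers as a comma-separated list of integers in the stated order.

[2] T[2,1]:1*1+0=1 · T[2,2]:2*0+1=1
[3] T[3,1]:1*1+0=1 · T[3,2]:2*1+1=3 · T[3,3]:3*0+1=1
[4] T[4,1]:1*1+0=1 · T[4,2]:2*3+1=7 · T[4,3]:3*1+3=6 · T[4,4]:4*0+1=1
[5] T[5,2]:2*7+1=15 · T[5,3]:3*6+7=25 · T[5,4]:4*1+6=10 · T[5,5]:5*0+1=1
Read S(5,2) = 15, S(5,3) = 25, S(5,4) = 10, S(5,5) = 1.

15, 25, 10, 1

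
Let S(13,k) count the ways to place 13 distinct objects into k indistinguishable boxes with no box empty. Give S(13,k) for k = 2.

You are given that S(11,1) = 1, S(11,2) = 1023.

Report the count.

[12] T[12,1]:1*1+0=1 · T[12,2]:2*1023+1=2047
[13] T[13,2]:2*2047+1=4095
Read S(13,2) = 4095.

4095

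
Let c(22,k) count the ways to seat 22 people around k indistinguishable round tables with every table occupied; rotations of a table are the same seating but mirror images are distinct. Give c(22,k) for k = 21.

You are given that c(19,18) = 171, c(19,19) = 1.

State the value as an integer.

231

row 20: T[20][19]=19·1+171=190  T[20][20]=19·0+1=1
row 21: T[21][20]=20·1+190=210  T[21][21]=20·0+1=1
row 22: T[22][21]=21·1+210=231
Read c(22,21) = 231.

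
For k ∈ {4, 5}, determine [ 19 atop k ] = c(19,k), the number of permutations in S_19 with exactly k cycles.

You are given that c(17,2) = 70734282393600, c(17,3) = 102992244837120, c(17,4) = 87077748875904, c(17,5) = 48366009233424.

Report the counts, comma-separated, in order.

30321254007719424, 17950712280921504

r18: T_18,3=17×102992244837120+70734282393600=1821602444624640; T_18,4=17×87077748875904+102992244837120=1583313975727488; T_18,5=17×48366009233424+87077748875904=909299905844112
r19: T_19,4=18×1583313975727488+1821602444624640=30321254007719424; T_19,5=18×909299905844112+1583313975727488=17950712280921504
Read c(19,4) = 30321254007719424, c(19,5) = 17950712280921504.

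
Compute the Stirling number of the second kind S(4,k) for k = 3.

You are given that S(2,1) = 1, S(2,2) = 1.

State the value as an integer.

row 3: T[3][2]=2·1+1=3  T[3][3]=3·0+1=1
row 4: T[4][3]=3·1+3=6
Read S(4,3) = 6.

6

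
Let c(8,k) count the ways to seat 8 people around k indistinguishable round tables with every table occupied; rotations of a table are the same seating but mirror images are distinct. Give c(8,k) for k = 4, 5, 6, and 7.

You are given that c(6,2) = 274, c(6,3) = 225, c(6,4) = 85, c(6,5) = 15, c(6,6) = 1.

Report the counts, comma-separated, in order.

6769, 1960, 322, 28

i=7: T(7,3)=274+6·225=1624 | T(7,4)=225+6·85=735 | T(7,5)=85+6·15=175 | T(7,6)=15+6·1=21 | T(7,7)=1+6·0=1
i=8: T(8,4)=1624+7·735=6769 | T(8,5)=735+7·175=1960 | T(8,6)=175+7·21=322 | T(8,7)=21+7·1=28
Read c(8,4) = 6769, c(8,5) = 1960, c(8,6) = 322, c(8,7) = 28.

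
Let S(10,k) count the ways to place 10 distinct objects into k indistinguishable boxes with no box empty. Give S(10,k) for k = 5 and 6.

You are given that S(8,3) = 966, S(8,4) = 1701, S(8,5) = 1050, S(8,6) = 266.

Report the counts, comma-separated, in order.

i=9: T(9,4)=966+4·1701=7770 | T(9,5)=1701+5·1050=6951 | T(9,6)=1050+6·266=2646
i=10: T(10,5)=7770+5·6951=42525 | T(10,6)=6951+6·2646=22827
Read S(10,5) = 42525, S(10,6) = 22827.

42525, 22827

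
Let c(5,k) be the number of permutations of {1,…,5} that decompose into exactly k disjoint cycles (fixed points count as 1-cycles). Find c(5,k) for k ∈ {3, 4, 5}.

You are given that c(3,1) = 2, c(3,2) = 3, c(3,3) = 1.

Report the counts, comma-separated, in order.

35, 10, 1

i=4: T(4,2)=2+3·3=11 | T(4,3)=3+3·1=6 | T(4,4)=1+3·0=1
i=5: T(5,3)=11+4·6=35 | T(5,4)=6+4·1=10 | T(5,5)=1+4·0=1
Read c(5,3) = 35, c(5,4) = 10, c(5,5) = 1.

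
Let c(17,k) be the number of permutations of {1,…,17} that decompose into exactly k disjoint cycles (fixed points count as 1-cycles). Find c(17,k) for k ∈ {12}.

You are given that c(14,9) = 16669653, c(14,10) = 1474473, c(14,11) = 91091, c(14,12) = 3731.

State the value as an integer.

156952432

@15  (15,10):1474473·14+16669653→37312275, (15,11):91091·14+1474473→2749747, (15,12):3731·14+91091→143325
@16  (16,11):2749747·15+37312275→78558480, (16,12):143325·15+2749747→4899622
@17  (17,12):4899622·16+78558480→156952432
Read c(17,12) = 156952432.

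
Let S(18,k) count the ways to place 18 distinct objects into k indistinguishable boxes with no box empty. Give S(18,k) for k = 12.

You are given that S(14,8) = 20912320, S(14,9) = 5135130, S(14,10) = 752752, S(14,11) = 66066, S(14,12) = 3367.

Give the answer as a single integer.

i=15: T(15,9)=20912320+9·5135130=67128490 | T(15,10)=5135130+10·752752=12662650 | T(15,11)=752752+11·66066=1479478 | T(15,12)=66066+12·3367=106470
i=16: T(16,10)=67128490+10·12662650=193754990 | T(16,11)=12662650+11·1479478=28936908 | T(16,12)=1479478+12·106470=2757118
i=17: T(17,11)=193754990+11·28936908=512060978 | T(17,12)=28936908+12·2757118=62022324
i=18: T(18,12)=512060978+12·62022324=1256328866
Read S(18,12) = 1256328866.

1256328866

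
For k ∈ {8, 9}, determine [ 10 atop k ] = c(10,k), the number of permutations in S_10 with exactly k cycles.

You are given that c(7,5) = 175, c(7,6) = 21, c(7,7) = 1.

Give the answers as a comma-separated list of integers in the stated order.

r8: T_8,6=7×21+175=322; T_8,7=7×1+21=28; T_8,8=7×0+1=1
r9: T_9,7=8×28+322=546; T_9,8=8×1+28=36; T_9,9=8×0+1=1
r10: T_10,8=9×36+546=870; T_10,9=9×1+36=45
Read c(10,8) = 870, c(10,9) = 45.

870, 45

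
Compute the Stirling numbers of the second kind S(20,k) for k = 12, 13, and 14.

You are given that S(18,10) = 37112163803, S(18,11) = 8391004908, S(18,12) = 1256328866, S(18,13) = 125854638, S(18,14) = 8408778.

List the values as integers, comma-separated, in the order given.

411016633391, 61068660380, 6302524580

@19  (19,11):8391004908·11+37112163803→129413217791, (19,12):1256328866·12+8391004908→23466951300, (19,13):125854638·13+1256328866→2892439160, (19,14):8408778·14+125854638→243577530
@20  (20,12):23466951300·12+129413217791→411016633391, (20,13):2892439160·13+23466951300→61068660380, (20,14):243577530·14+2892439160→6302524580
Read S(20,12) = 411016633391, S(20,13) = 61068660380, S(20,14) = 6302524580.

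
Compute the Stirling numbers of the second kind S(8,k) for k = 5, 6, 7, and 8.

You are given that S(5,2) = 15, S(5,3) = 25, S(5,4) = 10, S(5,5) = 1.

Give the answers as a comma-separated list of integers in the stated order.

1050, 266, 28, 1

@6  (6,3):25·3+15→90, (6,4):10·4+25→65, (6,5):1·5+10→15, (6,6):0·6+1→1
@7  (7,4):65·4+90→350, (7,5):15·5+65→140, (7,6):1·6+15→21, (7,7):0·7+1→1
@8  (8,5):140·5+350→1050, (8,6):21·6+140→266, (8,7):1·7+21→28, (8,8):0·8+1→1
Read S(8,5) = 1050, S(8,6) = 266, S(8,7) = 28, S(8,8) = 1.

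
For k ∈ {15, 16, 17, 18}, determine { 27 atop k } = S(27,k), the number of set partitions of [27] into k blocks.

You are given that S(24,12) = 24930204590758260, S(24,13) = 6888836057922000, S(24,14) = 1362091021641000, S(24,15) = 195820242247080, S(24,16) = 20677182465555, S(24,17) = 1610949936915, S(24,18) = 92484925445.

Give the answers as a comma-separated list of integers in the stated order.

1834634071262848260, 294063066070824960, 35569317763922670, 3270191625210510

[25] T[25,13]:13*6888836057922000+24930204590758260=114485073343744260 · T[25,14]:14*1362091021641000+6888836057922000=25958110360896000 · T[25,15]:15*195820242247080+1362091021641000=4299394655347200 · T[25,16]:16*20677182465555+195820242247080=526655161695960 · T[25,17]:17*1610949936915+20677182465555=48063331393110 · T[25,18]:18*92484925445+1610949936915=3275678594925
[26] T[26,14]:14*25958110360896000+114485073343744260=477898618396288260 · T[26,15]:15*4299394655347200+25958110360896000=90449030191104000 · T[26,16]:16*526655161695960+4299394655347200=12725877242482560 · T[26,17]:17*48063331393110+526655161695960=1343731795378830 · T[26,18]:18*3275678594925+48063331393110=107025546101760
[27] T[27,15]:15*90449030191104000+477898618396288260=1834634071262848260 · T[27,16]:16*12725877242482560+90449030191104000=294063066070824960 · T[27,17]:17*1343731795378830+12725877242482560=35569317763922670 · T[27,18]:18*107025546101760+1343731795378830=3270191625210510
Read S(27,15) = 1834634071262848260, S(27,16) = 294063066070824960, S(27,17) = 35569317763922670, S(27,18) = 3270191625210510.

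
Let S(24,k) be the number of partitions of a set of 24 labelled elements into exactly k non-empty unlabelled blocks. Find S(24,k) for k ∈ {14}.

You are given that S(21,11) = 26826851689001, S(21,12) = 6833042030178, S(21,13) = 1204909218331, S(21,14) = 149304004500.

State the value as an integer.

@22  (22,12):6833042030178·12+26826851689001→108823356051137, (22,13):1204909218331·13+6833042030178→22496861868481, (22,14):149304004500·14+1204909218331→3295165281331
@23  (23,13):22496861868481·13+108823356051137→401282560341390, (23,14):3295165281331·14+22496861868481→68629175807115
@24  (24,14):68629175807115·14+401282560341390→1362091021641000
Read S(24,14) = 1362091021641000.

1362091021641000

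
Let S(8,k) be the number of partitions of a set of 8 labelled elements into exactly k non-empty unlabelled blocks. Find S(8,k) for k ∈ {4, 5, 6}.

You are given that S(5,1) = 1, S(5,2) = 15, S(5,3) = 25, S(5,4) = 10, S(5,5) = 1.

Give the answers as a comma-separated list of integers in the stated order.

1701, 1050, 266

@6  (6,2):15·2+1→31, (6,3):25·3+15→90, (6,4):10·4+25→65, (6,5):1·5+10→15, (6,6):0·6+1→1
@7  (7,3):90·3+31→301, (7,4):65·4+90→350, (7,5):15·5+65→140, (7,6):1·6+15→21
@8  (8,4):350·4+301→1701, (8,5):140·5+350→1050, (8,6):21·6+140→266
Read S(8,4) = 1701, S(8,5) = 1050, S(8,6) = 266.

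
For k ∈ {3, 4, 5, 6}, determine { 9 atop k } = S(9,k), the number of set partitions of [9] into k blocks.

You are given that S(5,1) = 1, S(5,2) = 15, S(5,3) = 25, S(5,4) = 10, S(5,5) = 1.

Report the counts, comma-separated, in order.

3025, 7770, 6951, 2646

r6: T_6,1=1×1+0=1; T_6,2=2×15+1=31; T_6,3=3×25+15=90; T_6,4=4×10+25=65; T_6,5=5×1+10=15; T_6,6=6×0+1=1
r7: T_7,1=1×1+0=1; T_7,2=2×31+1=63; T_7,3=3×90+31=301; T_7,4=4×65+90=350; T_7,5=5×15+65=140; T_7,6=6×1+15=21
r8: T_8,2=2×63+1=127; T_8,3=3×301+63=966; T_8,4=4×350+301=1701; T_8,5=5×140+350=1050; T_8,6=6×21+140=266
r9: T_9,3=3×966+127=3025; T_9,4=4×1701+966=7770; T_9,5=5×1050+1701=6951; T_9,6=6×266+1050=2646
Read S(9,3) = 3025, S(9,4) = 7770, S(9,5) = 6951, S(9,6) = 2646.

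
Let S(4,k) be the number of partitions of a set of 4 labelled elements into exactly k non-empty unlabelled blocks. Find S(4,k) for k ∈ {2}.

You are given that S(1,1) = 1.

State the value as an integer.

7

i=2: T(2,1)=0+1·1=1 | T(2,2)=1+2·0=1
i=3: T(3,1)=0+1·1=1 | T(3,2)=1+2·1=3
i=4: T(4,2)=1+2·3=7
Read S(4,2) = 7.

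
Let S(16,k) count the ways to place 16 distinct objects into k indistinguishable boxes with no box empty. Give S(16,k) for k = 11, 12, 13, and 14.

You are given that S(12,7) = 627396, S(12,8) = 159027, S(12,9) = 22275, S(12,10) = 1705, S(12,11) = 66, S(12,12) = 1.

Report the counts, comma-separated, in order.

r13: T_13,8=8×159027+627396=1899612; T_13,9=9×22275+159027=359502; T_13,10=10×1705+22275=39325; T_13,11=11×66+1705=2431; T_13,12=12×1+66=78; T_13,13=13×0+1=1
r14: T_14,9=9×359502+1899612=5135130; T_14,10=10×39325+359502=752752; T_14,11=11×2431+39325=66066; T_14,12=12×78+2431=3367; T_14,13=13×1+78=91; T_14,14=14×0+1=1
r15: T_15,10=10×752752+5135130=12662650; T_15,11=11×66066+752752=1479478; T_15,12=12×3367+66066=106470; T_15,13=13×91+3367=4550; T_15,14=14×1+91=105
r16: T_16,11=11×1479478+12662650=28936908; T_16,12=12×106470+1479478=2757118; T_16,13=13×4550+106470=165620; T_16,14=14×105+4550=6020
Read S(16,11) = 28936908, S(16,12) = 2757118, S(16,13) = 165620, S(16,14) = 6020.

28936908, 2757118, 165620, 6020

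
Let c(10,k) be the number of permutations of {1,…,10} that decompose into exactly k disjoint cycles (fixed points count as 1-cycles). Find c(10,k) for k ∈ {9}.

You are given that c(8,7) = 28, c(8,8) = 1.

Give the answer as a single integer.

[9] T[9,8]:8*1+28=36 · T[9,9]:8*0+1=1
[10] T[10,9]:9*1+36=45
Read c(10,9) = 45.

45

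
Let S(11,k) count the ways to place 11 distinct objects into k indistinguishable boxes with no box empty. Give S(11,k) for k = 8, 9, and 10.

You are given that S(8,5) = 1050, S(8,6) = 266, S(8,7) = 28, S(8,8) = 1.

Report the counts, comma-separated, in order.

11880, 1155, 55

i=9: T(9,6)=1050+6·266=2646 | T(9,7)=266+7·28=462 | T(9,8)=28+8·1=36 | T(9,9)=1+9·0=1
i=10: T(10,7)=2646+7·462=5880 | T(10,8)=462+8·36=750 | T(10,9)=36+9·1=45 | T(10,10)=1+10·0=1
i=11: T(11,8)=5880+8·750=11880 | T(11,9)=750+9·45=1155 | T(11,10)=45+10·1=55
Read S(11,8) = 11880, S(11,9) = 1155, S(11,10) = 55.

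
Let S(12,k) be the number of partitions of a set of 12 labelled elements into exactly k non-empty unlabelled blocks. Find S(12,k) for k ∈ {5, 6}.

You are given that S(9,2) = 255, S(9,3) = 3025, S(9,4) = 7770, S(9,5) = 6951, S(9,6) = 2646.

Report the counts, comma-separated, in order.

[10] T[10,3]:3*3025+255=9330 · T[10,4]:4*7770+3025=34105 · T[10,5]:5*6951+7770=42525 · T[10,6]:6*2646+6951=22827
[11] T[11,4]:4*34105+9330=145750 · T[11,5]:5*42525+34105=246730 · T[11,6]:6*22827+42525=179487
[12] T[12,5]:5*246730+145750=1379400 · T[12,6]:6*179487+246730=1323652
Read S(12,5) = 1379400, S(12,6) = 1323652.

1379400, 1323652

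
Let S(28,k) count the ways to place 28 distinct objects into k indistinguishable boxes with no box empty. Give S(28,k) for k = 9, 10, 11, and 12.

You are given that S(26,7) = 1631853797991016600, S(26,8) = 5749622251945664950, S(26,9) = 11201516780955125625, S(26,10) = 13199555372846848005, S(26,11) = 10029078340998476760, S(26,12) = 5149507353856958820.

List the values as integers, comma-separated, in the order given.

r27: T_27,8=8×5749622251945664950+1631853797991016600=47628831813556336200; T_27,9=9×11201516780955125625+5749622251945664950=106563273280541795575; T_27,10=10×13199555372846848005+11201516780955125625=143197070509423605675; T_27,11=11×10029078340998476760+13199555372846848005=123519417123830092365; T_27,12=12×5149507353856958820+10029078340998476760=71823166587281982600
r28: T_28,9=9×106563273280541795575+47628831813556336200=1006698291338432496375; T_28,10=10×143197070509423605675+106563273280541795575=1538533978374777852325; T_28,11=11×123519417123830092365+143197070509423605675=1501910658871554621690; T_28,12=12×71823166587281982600+123519417123830092365=985397416171213883565
Read S(28,9) = 1006698291338432496375, S(28,10) = 1538533978374777852325, S(28,11) = 1501910658871554621690, S(28,12) = 985397416171213883565.

1006698291338432496375, 1538533978374777852325, 1501910658871554621690, 985397416171213883565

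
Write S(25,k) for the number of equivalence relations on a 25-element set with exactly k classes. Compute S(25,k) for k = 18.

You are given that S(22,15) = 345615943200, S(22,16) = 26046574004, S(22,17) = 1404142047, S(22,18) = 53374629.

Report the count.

row 23: T[23][16]=16·26046574004+345615943200=762361127264  T[23][17]=17·1404142047+26046574004=49916988803  T[23][18]=18·53374629+1404142047=2364885369
row 24: T[24][17]=17·49916988803+762361127264=1610949936915  T[24][18]=18·2364885369+49916988803=92484925445
row 25: T[25][18]=18·92484925445+1610949936915=3275678594925
Read S(25,18) = 3275678594925.

3275678594925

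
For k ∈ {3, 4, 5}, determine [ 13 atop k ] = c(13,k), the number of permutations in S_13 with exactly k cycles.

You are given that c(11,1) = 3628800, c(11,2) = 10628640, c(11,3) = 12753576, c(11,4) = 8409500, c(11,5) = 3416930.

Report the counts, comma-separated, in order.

1931559552, 1414014888, 657206836

@12  (12,2):10628640·11+3628800→120543840, (12,3):12753576·11+10628640→150917976, (12,4):8409500·11+12753576→105258076, (12,5):3416930·11+8409500→45995730
@13  (13,3):150917976·12+120543840→1931559552, (13,4):105258076·12+150917976→1414014888, (13,5):45995730·12+105258076→657206836
Read c(13,3) = 1931559552, c(13,4) = 1414014888, c(13,5) = 657206836.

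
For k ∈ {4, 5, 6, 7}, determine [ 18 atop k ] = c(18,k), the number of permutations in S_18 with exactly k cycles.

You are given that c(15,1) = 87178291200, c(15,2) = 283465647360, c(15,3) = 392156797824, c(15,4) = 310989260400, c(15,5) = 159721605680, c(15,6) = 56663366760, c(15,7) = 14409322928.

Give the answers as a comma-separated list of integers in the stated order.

1583313975727488, 909299905844112, 369012649234384, 110228466184200

i=16: T(16,2)=87178291200+15·283465647360=4339163001600 | T(16,3)=283465647360+15·392156797824=6165817614720 | T(16,4)=392156797824+15·310989260400=5056995703824 | T(16,5)=310989260400+15·159721605680=2706813345600 | T(16,6)=159721605680+15·56663366760=1009672107080 | T(16,7)=56663366760+15·14409322928=272803210680
i=17: T(17,3)=4339163001600+16·6165817614720=102992244837120 | T(17,4)=6165817614720+16·5056995703824=87077748875904 | T(17,5)=5056995703824+16·2706813345600=48366009233424 | T(17,6)=2706813345600+16·1009672107080=18861567058880 | T(17,7)=1009672107080+16·272803210680=5374523477960
i=18: T(18,4)=102992244837120+17·87077748875904=1583313975727488 | T(18,5)=87077748875904+17·48366009233424=909299905844112 | T(18,6)=48366009233424+17·18861567058880=369012649234384 | T(18,7)=18861567058880+17·5374523477960=110228466184200
Read c(18,4) = 1583313975727488, c(18,5) = 909299905844112, c(18,6) = 369012649234384, c(18,7) = 110228466184200.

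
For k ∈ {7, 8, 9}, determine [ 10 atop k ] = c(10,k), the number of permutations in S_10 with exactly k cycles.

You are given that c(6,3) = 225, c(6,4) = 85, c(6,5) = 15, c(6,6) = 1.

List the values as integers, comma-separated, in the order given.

row 7: T[7][4]=6·85+225=735  T[7][5]=6·15+85=175  T[7][6]=6·1+15=21  T[7][7]=6·0+1=1
row 8: T[8][5]=7·175+735=1960  T[8][6]=7·21+175=322  T[8][7]=7·1+21=28  T[8][8]=7·0+1=1
row 9: T[9][6]=8·322+1960=4536  T[9][7]=8·28+322=546  T[9][8]=8·1+28=36  T[9][9]=8·0+1=1
row 10: T[10][7]=9·546+4536=9450  T[10][8]=9·36+546=870  T[10][9]=9·1+36=45
Read c(10,7) = 9450, c(10,8) = 870, c(10,9) = 45.

9450, 870, 45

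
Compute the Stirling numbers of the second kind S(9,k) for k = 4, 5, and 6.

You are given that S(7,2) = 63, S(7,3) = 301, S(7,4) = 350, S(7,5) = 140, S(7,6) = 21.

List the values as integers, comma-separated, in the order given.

7770, 6951, 2646

[8] T[8,3]:3*301+63=966 · T[8,4]:4*350+301=1701 · T[8,5]:5*140+350=1050 · T[8,6]:6*21+140=266
[9] T[9,4]:4*1701+966=7770 · T[9,5]:5*1050+1701=6951 · T[9,6]:6*266+1050=2646
Read S(9,4) = 7770, S(9,5) = 6951, S(9,6) = 2646.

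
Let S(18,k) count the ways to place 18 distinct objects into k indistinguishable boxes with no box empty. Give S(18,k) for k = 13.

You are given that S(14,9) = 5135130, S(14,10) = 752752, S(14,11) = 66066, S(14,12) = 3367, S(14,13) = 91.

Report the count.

125854638

i=15: T(15,10)=5135130+10·752752=12662650 | T(15,11)=752752+11·66066=1479478 | T(15,12)=66066+12·3367=106470 | T(15,13)=3367+13·91=4550
i=16: T(16,11)=12662650+11·1479478=28936908 | T(16,12)=1479478+12·106470=2757118 | T(16,13)=106470+13·4550=165620
i=17: T(17,12)=28936908+12·2757118=62022324 | T(17,13)=2757118+13·165620=4910178
i=18: T(18,13)=62022324+13·4910178=125854638
Read S(18,13) = 125854638.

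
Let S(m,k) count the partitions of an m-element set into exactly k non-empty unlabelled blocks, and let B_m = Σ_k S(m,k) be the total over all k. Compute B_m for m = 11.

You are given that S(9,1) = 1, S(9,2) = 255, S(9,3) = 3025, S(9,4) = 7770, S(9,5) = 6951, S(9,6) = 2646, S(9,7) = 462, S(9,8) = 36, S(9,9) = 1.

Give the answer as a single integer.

r10: T_10,1=1×1+0=1; T_10,2=2×255+1=511; T_10,3=3×3025+255=9330; T_10,4=4×7770+3025=34105; T_10,5=5×6951+7770=42525; T_10,6=6×2646+6951=22827; T_10,7=7×462+2646=5880; T_10,8=8×36+462=750; T_10,9=9×1+36=45; T_10,10=10×0+1=1
r11: T_11,1=1×1+0=1; T_11,2=2×511+1=1023; T_11,3=3×9330+511=28501; T_11,4=4×34105+9330=145750; T_11,5=5×42525+34105=246730; T_11,6=6×22827+42525=179487; T_11,7=7×5880+22827=63987; T_11,8=8×750+5880=11880; T_11,9=9×45+750=1155; T_11,10=10×1+45=55; T_11,11=11×0+1=1
B_11 = ΣS(11,k) = 1+1023+28501+145750+246730+179487+63987+11880+1155+55+1 = 678570

678570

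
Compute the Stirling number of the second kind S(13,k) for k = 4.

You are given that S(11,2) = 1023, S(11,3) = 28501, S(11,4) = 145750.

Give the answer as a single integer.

2532530

[12] T[12,3]:3*28501+1023=86526 · T[12,4]:4*145750+28501=611501
[13] T[13,4]:4*611501+86526=2532530
Read S(13,4) = 2532530.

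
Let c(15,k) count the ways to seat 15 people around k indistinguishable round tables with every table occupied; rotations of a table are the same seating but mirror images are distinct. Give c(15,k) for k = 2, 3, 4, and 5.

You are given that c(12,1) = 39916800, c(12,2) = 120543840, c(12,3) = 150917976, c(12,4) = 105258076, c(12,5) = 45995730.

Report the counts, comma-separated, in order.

r13: T_13,1=12×39916800+0=479001600; T_13,2=12×120543840+39916800=1486442880; T_13,3=12×150917976+120543840=1931559552; T_13,4=12×105258076+150917976=1414014888; T_13,5=12×45995730+105258076=657206836
r14: T_14,1=13×479001600+0=6227020800; T_14,2=13×1486442880+479001600=19802759040; T_14,3=13×1931559552+1486442880=26596717056; T_14,4=13×1414014888+1931559552=20313753096; T_14,5=13×657206836+1414014888=9957703756
r15: T_15,2=14×19802759040+6227020800=283465647360; T_15,3=14×26596717056+19802759040=392156797824; T_15,4=14×20313753096+26596717056=310989260400; T_15,5=14×9957703756+20313753096=159721605680
Read c(15,2) = 283465647360, c(15,3) = 392156797824, c(15,4) = 310989260400, c(15,5) = 159721605680.

283465647360, 392156797824, 310989260400, 159721605680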